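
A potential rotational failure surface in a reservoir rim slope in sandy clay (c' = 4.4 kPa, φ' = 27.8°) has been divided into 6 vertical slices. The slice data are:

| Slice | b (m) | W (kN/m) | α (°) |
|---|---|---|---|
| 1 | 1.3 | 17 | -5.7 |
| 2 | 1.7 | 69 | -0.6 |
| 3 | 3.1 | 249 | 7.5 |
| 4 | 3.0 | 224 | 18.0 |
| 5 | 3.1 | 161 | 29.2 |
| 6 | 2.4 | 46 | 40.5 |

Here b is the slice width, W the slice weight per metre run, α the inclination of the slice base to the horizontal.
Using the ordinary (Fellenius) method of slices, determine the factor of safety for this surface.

Ordinary method of slices: FS = Σ[c'·Δl_i + (W_i cosα_i)·tanφ'] / Σ W_i sinα_i, with Δl_i = b_i / cosα_i.
Slice 1: Δl = 1.3/cos(-5.7°) = 1.306 m; N'_1 = 17·cos(-5.7°) = 16.9; c'Δl = 5.75; W sinα = -1.7
Slice 2: Δl = 1.7/cos(-0.6°) = 1.700 m; N'_2 = 69·cos(-0.6°) = 69.0; c'Δl = 7.48; W sinα = -0.7
Slice 3: Δl = 3.1/cos7.5° = 3.127 m; N'_3 = 249·cos7.5° = 246.9; c'Δl = 13.76; W sinα = 32.5
Slice 4: Δl = 3.0/cos18.0° = 3.154 m; N'_4 = 224·cos18.0° = 213.0; c'Δl = 13.88; W sinα = 69.2
Slice 5: Δl = 3.1/cos29.2° = 3.551 m; N'_5 = 161·cos29.2° = 140.5; c'Δl = 15.63; W sinα = 78.5
Slice 6: Δl = 2.4/cos40.5° = 3.156 m; N'_6 = 46·cos40.5° = 35.0; c'Δl = 13.89; W sinα = 29.9
Σc'Δl = 70.4 kN/m; ΣN' = 721.3 kN/m; ΣW sinα = 207.7 kN/m
Resisting = 70.4 + 721.3·tan27.8° = 70.4 + 380.3 = 450.7 kN/m
FS = 450.7 / 207.7 = 2.170

FS = 2.17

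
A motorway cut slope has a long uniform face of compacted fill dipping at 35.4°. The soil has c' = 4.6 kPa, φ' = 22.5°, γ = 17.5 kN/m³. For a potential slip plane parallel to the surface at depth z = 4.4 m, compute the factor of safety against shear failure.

FS = 0.71

For an infinite slope with a slip plane parallel to the surface (no pore pressure): FS = [c' + γz cos²β tanφ'] / [γz sinβ cosβ].
γz = 17.5·4.4 = 77.00 kN/m²
Numerator = 4.6 + 77.00·cos²35.4°·tan22.5° = 4.6 + 77.00·0.6644·0.4142 = 25.792 kPa
Denominator = 77.00·sin35.4°·cos35.4° = 77.00·0.5793·0.8151 = 36.358 kPa
FS = 25.792 / 36.358 = 0.709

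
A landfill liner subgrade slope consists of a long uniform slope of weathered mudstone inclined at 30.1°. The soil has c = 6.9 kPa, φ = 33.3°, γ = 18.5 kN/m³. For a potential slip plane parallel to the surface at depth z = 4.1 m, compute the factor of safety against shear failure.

FS = 1.34

For an infinite slope with a slip plane parallel to the surface (no pore pressure): FS = [c + γz cos²β tanφ] / [γz sinβ cosβ].
γz = 18.5·4.1 = 75.85 kN/m²
Numerator = 6.9 + 75.85·cos²30.1°·tan33.3° = 6.9 + 75.85·0.7485·0.6569 = 44.193 kPa
Denominator = 75.85·sin30.1°·cos30.1° = 75.85·0.5015·0.8652 = 32.910 kPa
FS = 44.193 / 32.910 = 1.343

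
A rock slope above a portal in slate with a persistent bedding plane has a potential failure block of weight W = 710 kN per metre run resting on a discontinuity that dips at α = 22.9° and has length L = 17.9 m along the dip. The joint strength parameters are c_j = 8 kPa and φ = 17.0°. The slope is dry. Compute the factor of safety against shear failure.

FS = 1.24

Resolving the block weight along and normal to the plane and applying the Mohr–Coulomb strength on the joint:
N' = W cosα = 710·cos22.9° = 654.0 kN/m
Driving force T = W sinα = 710·sin22.9° = 276.3 kN/m
Resisting force R = c_j·L + N'·tanφ = 8·17.9 + 654.0·tan17.0° = 143.2 + 200.0 = 343.2 kN/m
FS = R / T = 343.2 / 276.3 = 1.242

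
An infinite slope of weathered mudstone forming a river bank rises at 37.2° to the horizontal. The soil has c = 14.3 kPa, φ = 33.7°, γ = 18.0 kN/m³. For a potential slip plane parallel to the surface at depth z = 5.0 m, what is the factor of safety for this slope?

FS = 1.21

For an infinite slope with a slip plane parallel to the surface (no pore pressure): FS = [c + γz cos²β tanφ] / [γz sinβ cosβ].
γz = 18.0·5.0 = 90.00 kN/m²
Numerator = 14.3 + 90.00·cos²37.2°·tan33.7° = 14.3 + 90.00·0.6345·0.6669 = 52.382 kPa
Denominator = 90.00·sin37.2°·cos37.2° = 90.00·0.6046·0.7965 = 43.342 kPa
FS = 52.382 / 43.342 = 1.209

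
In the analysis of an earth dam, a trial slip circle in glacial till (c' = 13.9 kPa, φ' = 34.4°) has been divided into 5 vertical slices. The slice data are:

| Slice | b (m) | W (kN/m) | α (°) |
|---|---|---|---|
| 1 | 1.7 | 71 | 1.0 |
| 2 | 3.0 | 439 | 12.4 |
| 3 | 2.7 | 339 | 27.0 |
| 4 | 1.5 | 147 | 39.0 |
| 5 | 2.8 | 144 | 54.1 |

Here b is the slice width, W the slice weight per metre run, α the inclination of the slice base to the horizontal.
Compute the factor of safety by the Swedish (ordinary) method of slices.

FS = 1.93

Ordinary method of slices: FS = Σ[c'·Δl_i + (W_i cosα_i)·tanφ'] / Σ W_i sinα_i, with Δl_i = b_i / cosα_i.
Slice 1: Δl = 1.7/cos1.0° = 1.700 m; N'_1 = 71·cos1.0° = 71.0; c'Δl = 23.63; W sinα = 1.2
Slice 2: Δl = 3.0/cos12.4° = 3.072 m; N'_2 = 439·cos12.4° = 428.8; c'Δl = 42.70; W sinα = 94.3
Slice 3: Δl = 2.7/cos27.0° = 3.030 m; N'_3 = 339·cos27.0° = 302.1; c'Δl = 42.12; W sinα = 153.9
Slice 4: Δl = 1.5/cos39.0° = 1.930 m; N'_4 = 147·cos39.0° = 114.2; c'Δl = 26.83; W sinα = 92.5
Slice 5: Δl = 2.8/cos54.1° = 4.775 m; N'_5 = 144·cos54.1° = 84.4; c'Δl = 66.37; W sinα = 116.6
Σc'Δl = 201.7 kN/m; ΣN' = 1000.5 kN/m; ΣW sinα = 458.6 kN/m
Resisting = 201.7 + 1000.5·tan34.4° = 201.7 + 685.0 = 886.7 kN/m
FS = 886.7 / 458.6 = 1.934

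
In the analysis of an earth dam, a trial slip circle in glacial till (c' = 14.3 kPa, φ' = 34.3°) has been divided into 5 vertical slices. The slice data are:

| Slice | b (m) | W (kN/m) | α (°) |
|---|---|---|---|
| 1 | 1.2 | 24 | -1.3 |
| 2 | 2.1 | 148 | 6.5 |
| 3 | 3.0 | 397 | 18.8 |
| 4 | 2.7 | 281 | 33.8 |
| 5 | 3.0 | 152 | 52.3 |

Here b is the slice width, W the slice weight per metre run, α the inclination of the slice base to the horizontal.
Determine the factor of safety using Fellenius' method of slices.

FS = 1.91

Ordinary method of slices: FS = Σ[c'·Δl_i + (W_i cosα_i)·tanφ'] / Σ W_i sinα_i, with Δl_i = b_i / cosα_i.
Slice 1: Δl = 1.2/cos(-1.3°) = 1.200 m; N'_1 = 24·cos(-1.3°) = 24.0; c'Δl = 17.16; W sinα = -0.5
Slice 2: Δl = 2.1/cos6.5° = 2.114 m; N'_2 = 148·cos6.5° = 147.0; c'Δl = 30.22; W sinα = 16.8
Slice 3: Δl = 3.0/cos18.8° = 3.169 m; N'_3 = 397·cos18.8° = 375.8; c'Δl = 45.32; W sinα = 127.9
Slice 4: Δl = 2.7/cos33.8° = 3.249 m; N'_4 = 281·cos33.8° = 233.5; c'Δl = 46.46; W sinα = 156.3
Slice 5: Δl = 3.0/cos52.3° = 4.906 m; N'_5 = 152·cos52.3° = 93.0; c'Δl = 70.15; W sinα = 120.3
Σc'Δl = 209.3 kN/m; ΣN' = 873.3 kN/m; ΣW sinα = 420.7 kN/m
Resisting = 209.3 + 873.3·tan34.3° = 209.3 + 595.7 = 805.1 kN/m
FS = 805.1 / 420.7 = 1.913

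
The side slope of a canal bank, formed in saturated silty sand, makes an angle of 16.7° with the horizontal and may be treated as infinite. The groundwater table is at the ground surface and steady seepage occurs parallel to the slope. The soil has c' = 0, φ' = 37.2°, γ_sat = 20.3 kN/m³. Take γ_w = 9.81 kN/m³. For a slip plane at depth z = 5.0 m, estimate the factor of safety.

With seepage parallel to the slope and the water table at the surface, the effective normal stress on the slip plane uses the buoyant unit weight γ' = γ_sat − γ_w while the driving shear stress uses γ_sat:
FS = [c' + γ' z cos²β tanφ'] / [γ_sat z sinβ cosβ]
(For c' = 0 this reduces to FS = (γ'/γ_sat)·tanφ'/tanβ.)
γ' = 20.3 − 9.81 = 10.49 kN/m³
Numerator = 0.0 + 10.49·5.0·cos²16.7°·tan37.2° = 0.0 + 10.49·5.0·0.9174·0.7590 = 36.524 kPa
Denominator = 20.3·5.0·sin16.7°·cos16.7° = 20.3·5.0·0.2874·0.9578 = 27.937 kPa
FS = 36.524 / 27.937 = 1.307

FS = 1.31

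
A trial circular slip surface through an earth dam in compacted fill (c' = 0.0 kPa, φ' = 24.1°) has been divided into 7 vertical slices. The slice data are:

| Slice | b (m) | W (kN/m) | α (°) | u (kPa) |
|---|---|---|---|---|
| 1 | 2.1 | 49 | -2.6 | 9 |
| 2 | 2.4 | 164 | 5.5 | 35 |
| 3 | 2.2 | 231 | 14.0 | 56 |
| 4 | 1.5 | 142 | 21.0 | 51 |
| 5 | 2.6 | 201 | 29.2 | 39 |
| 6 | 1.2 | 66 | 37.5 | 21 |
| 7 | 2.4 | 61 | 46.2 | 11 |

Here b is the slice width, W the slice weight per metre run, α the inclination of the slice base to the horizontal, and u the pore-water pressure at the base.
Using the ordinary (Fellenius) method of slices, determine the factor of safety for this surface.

FS = 0.50

Ordinary method of slices: FS = Σ[c'·Δl_i + (W_i cosα_i − u_i·Δl_i)·tanφ'] / Σ W_i sinα_i, with Δl_i = b_i / cosα_i.
Slice 1: Δl = 2.1/cos(-2.6°) = 2.102 m; N'_1 = 49·cos(-2.6°) − 9·2.102 = 30.0; c'Δl = 0.00; W sinα = -2.2
Slice 2: Δl = 2.4/cos5.5° = 2.411 m; N'_2 = 164·cos5.5° − 35·2.411 = 78.9; c'Δl = 0.00; W sinα = 15.7
Slice 3: Δl = 2.2/cos14.0° = 2.267 m; N'_3 = 231·cos14.0° − 56·2.267 = 97.2; c'Δl = 0.00; W sinα = 55.9
Slice 4: Δl = 1.5/cos21.0° = 1.607 m; N'_4 = 142·cos21.0° − 51·1.607 = 50.6; c'Δl = 0.00; W sinα = 50.9
Slice 5: Δl = 2.6/cos29.2° = 2.979 m; N'_5 = 201·cos29.2° − 39·2.979 = 59.3; c'Δl = 0.00; W sinα = 98.1
Slice 6: Δl = 1.2/cos37.5° = 1.513 m; N'_6 = 66·cos37.5° − 21·1.513 = 20.6; c'Δl = 0.00; W sinα = 40.2
Slice 7: Δl = 2.4/cos46.2° = 3.467 m; N'_7 = 61·cos46.2° − 11·3.467 = 4.1; c'Δl = 0.00; W sinα = 44.0
Σc'Δl = 0.0 kN/m; ΣN' = 340.7 kN/m; ΣW sinα = 302.5 kN/m
Resisting = 0.0 + 340.7·tan24.1° = 0.0 + 152.4 = 152.4 kN/m
FS = 152.4 / 302.5 = 0.504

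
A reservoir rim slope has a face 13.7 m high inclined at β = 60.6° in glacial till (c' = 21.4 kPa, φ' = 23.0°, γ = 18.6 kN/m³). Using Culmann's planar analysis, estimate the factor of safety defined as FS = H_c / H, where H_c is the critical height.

FS = 1.30

H_c = (4c'/γ) · sinβ cosφ' / [1 − cos(β − φ')]
    = (4·21.4/18.6) · sin60.6°·cos23.0° / [1 − cos37.6°]
    = 4.602 · 0.8020 / 0.2077 = 17.77 m
FS = H_c / H = 17.77 / 13.7 = 1.297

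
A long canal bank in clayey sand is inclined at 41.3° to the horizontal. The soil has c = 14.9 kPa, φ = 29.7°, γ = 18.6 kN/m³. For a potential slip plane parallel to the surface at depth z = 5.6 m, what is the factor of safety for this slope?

For an infinite slope with a slip plane parallel to the surface (no pore pressure): FS = [c + γz cos²β tanφ] / [γz sinβ cosβ].
γz = 18.6·5.6 = 104.16 kN/m²
Numerator = 14.9 + 104.16·cos²41.3°·tan29.7° = 14.9 + 104.16·0.5644·0.5704 = 48.432 kPa
Denominator = 104.16·sin41.3°·cos41.3° = 104.16·0.6600·0.7513 = 51.646 kPa
FS = 48.432 / 51.646 = 0.938

FS = 0.94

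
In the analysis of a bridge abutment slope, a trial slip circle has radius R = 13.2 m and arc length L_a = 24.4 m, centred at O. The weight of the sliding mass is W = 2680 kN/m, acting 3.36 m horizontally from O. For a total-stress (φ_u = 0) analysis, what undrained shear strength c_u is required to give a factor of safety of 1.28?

FS = c_u·L_a·R / (W·d), so c_u = FS·W·d / (L_a·R).
c_u = 1.28·2680·3.36 / (24.40·13.2) = 11526.1 / 322.08 = 35.79 kPa

c_u = 35.8 kPa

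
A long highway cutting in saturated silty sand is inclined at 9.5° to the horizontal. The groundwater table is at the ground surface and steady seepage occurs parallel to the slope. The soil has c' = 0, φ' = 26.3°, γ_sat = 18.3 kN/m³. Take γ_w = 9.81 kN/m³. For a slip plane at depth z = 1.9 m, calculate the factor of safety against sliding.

With seepage parallel to the slope and the water table at the surface, the effective normal stress on the slip plane uses the buoyant unit weight γ' = γ_sat − γ_w while the driving shear stress uses γ_sat:
FS = [c' + γ' z cos²β tanφ'] / [γ_sat z sinβ cosβ]
(For c' = 0 this reduces to FS = (γ'/γ_sat)·tanφ'/tanβ.)
γ' = 18.3 − 9.81 = 8.49 kN/m³
Numerator = 0.0 + 8.49·1.9·cos²9.5°·tan26.3° = 0.0 + 8.49·1.9·0.9728·0.4942 = 7.755 kPa
Denominator = 18.3·1.9·sin9.5°·cos9.5° = 18.3·1.9·0.1650·0.9863 = 5.660 kPa
FS = 7.755 / 5.660 = 1.370

FS = 1.37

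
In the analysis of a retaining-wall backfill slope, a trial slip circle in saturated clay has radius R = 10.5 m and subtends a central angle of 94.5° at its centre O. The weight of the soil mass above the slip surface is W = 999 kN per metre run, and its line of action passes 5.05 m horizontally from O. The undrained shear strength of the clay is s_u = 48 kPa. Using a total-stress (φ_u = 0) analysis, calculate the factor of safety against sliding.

Taking moments about the centre O, the resisting moment is provided by the undrained shear strength acting along the arc:
Arc length L_a = R·θ = 10.5·(94.5°·π/180) = 10.5·1.6493 = 17.32 m
M_R = s_u·L_a·R = 48·17.32·10.5 = 8728.3 kN·m/m
M_D = W·d = 999·5.05 = 5044.9 kN·m/m
FS = M_R / M_D = 8728.3 / 5044.9 = 1.730

FS = 1.73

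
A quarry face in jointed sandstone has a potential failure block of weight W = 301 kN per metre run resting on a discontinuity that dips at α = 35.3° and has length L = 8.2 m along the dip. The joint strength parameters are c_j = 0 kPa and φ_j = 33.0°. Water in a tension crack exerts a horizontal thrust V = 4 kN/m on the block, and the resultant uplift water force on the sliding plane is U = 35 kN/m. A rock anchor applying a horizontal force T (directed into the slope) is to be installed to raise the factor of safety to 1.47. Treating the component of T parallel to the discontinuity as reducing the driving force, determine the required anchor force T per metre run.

Resolving forces along and normal to the sliding plane, with the horizontal anchor force T adding T·sinα to the effective normal force and T·cosα acting up the plane against the driving force:
FS = [c_jL + (W cosα − U − V sinα + T sinα) tanφ_j] / [W sinα + V cosα − T cosα]
Without the anchor: N' = 208.3 kN/m, driving T_d = 177.2 kN/m, resisting R = 0·8.2 + 208.3·tan33.0° = 135.3 kN/m, FS = 0.76.
Setting FS = 1.47 and solving for T:
1.47·(177.2 − T cos35.3°) = 135.3 + T sin35.3°·tan33.0°
T·(sin35.3°·tan33.0° + 1.47·cos35.3°) = 1.47·177.2 − 135.3
T·(0.5779·0.6494 + 1.47·0.8161) = 260.5 − 135.3 = 125.2
T·1.5750 = 125.2
T = 79.5 kN/m

T = 79 kN/m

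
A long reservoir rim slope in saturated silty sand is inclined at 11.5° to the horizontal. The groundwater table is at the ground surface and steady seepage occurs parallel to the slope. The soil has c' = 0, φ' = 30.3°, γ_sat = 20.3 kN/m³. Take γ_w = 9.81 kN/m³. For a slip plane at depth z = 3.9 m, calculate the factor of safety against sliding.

FS = 1.48

With seepage parallel to the slope and the water table at the surface, the effective normal stress on the slip plane uses the buoyant unit weight γ' = γ_sat − γ_w while the driving shear stress uses γ_sat:
FS = [c' + γ' z cos²β tanφ'] / [γ_sat z sinβ cosβ]
(For c' = 0 this reduces to FS = (γ'/γ_sat)·tanφ'/tanβ.)
γ' = 20.3 − 9.81 = 10.49 kN/m³
Numerator = 0.0 + 10.49·3.9·cos²11.5°·tan30.3° = 0.0 + 10.49·3.9·0.9603·0.5844 = 22.956 kPa
Denominator = 20.3·3.9·sin11.5°·cos11.5° = 20.3·3.9·0.1994·0.9799 = 15.467 kPa
FS = 22.956 / 15.467 = 1.484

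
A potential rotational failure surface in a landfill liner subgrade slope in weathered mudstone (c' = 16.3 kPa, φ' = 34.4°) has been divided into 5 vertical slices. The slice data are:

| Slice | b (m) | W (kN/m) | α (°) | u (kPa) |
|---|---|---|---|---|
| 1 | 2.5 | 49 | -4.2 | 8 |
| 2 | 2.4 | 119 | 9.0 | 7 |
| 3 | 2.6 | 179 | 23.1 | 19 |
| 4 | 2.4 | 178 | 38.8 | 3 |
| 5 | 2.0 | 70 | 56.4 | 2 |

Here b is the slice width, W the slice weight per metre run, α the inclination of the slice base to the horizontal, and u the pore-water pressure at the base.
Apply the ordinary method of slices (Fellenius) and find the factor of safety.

FS = 2.00

Ordinary method of slices: FS = Σ[c'·Δl_i + (W_i cosα_i − u_i·Δl_i)·tanφ'] / Σ W_i sinα_i, with Δl_i = b_i / cosα_i.
Slice 1: Δl = 2.5/cos(-4.2°) = 2.507 m; N'_1 = 49·cos(-4.2°) − 8·2.507 = 28.8; c'Δl = 40.86; W sinα = -3.6
Slice 2: Δl = 2.4/cos9.0° = 2.430 m; N'_2 = 119·cos9.0° − 7·2.430 = 100.5; c'Δl = 39.61; W sinα = 18.6
Slice 3: Δl = 2.6/cos23.1° = 2.827 m; N'_3 = 179·cos23.1° − 19·2.827 = 110.9; c'Δl = 46.07; W sinα = 70.2
Slice 4: Δl = 2.4/cos38.8° = 3.080 m; N'_4 = 178·cos38.8° − 3·3.080 = 129.5; c'Δl = 50.20; W sinα = 111.5
Slice 5: Δl = 2.0/cos56.4° = 3.614 m; N'_5 = 70·cos56.4° − 2·3.614 = 31.5; c'Δl = 58.91; W sinα = 58.3
Σc'Δl = 235.6 kN/m; ΣN' = 401.3 kN/m; ΣW sinα = 255.1 kN/m
Resisting = 235.6 + 401.3·tan34.4° = 235.6 + 274.8 = 510.4 kN/m
FS = 510.4 / 255.1 = 2.001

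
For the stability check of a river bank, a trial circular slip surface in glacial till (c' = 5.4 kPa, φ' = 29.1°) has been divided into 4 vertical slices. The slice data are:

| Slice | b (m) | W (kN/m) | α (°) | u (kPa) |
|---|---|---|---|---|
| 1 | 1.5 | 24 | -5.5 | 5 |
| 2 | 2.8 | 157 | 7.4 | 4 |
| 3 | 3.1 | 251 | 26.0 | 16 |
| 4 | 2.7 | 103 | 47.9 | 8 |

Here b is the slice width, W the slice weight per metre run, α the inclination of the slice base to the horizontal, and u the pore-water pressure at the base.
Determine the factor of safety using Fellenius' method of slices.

Ordinary method of slices: FS = Σ[c'·Δl_i + (W_i cosα_i − u_i·Δl_i)·tanφ'] / Σ W_i sinα_i, with Δl_i = b_i / cosα_i.
Slice 1: Δl = 1.5/cos(-5.5°) = 1.507 m; N'_1 = 24·cos(-5.5°) − 5·1.507 = 16.4; c'Δl = 8.14; W sinα = -2.3
Slice 2: Δl = 2.8/cos7.4° = 2.824 m; N'_2 = 157·cos7.4° − 4·2.824 = 144.4; c'Δl = 15.25; W sinα = 20.2
Slice 3: Δl = 3.1/cos26.0° = 3.449 m; N'_3 = 251·cos26.0° − 16·3.449 = 170.4; c'Δl = 18.62; W sinα = 110.0
Slice 4: Δl = 2.7/cos47.9° = 4.027 m; N'_4 = 103·cos47.9° − 8·4.027 = 36.8; c'Δl = 21.75; W sinα = 76.4
Σc'Δl = 63.8 kN/m; ΣN' = 368.0 kN/m; ΣW sinα = 204.4 kN/m
Resisting = 63.8 + 368.0·tan29.1° = 63.8 + 204.8 = 268.6 kN/m
FS = 268.6 / 204.4 = 1.314

FS = 1.31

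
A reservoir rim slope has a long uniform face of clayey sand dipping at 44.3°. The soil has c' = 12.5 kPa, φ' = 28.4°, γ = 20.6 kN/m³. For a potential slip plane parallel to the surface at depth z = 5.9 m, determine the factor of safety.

FS = 0.76

For an infinite slope with a slip plane parallel to the surface (no pore pressure): FS = [c' + γz cos²β tanφ'] / [γz sinβ cosβ].
γz = 20.6·5.9 = 121.54 kN/m²
Numerator = 12.5 + 121.54·cos²44.3°·tan28.4° = 12.5 + 121.54·0.5122·0.5407 = 46.161 kPa
Denominator = 121.54·sin44.3°·cos44.3° = 121.54·0.6984·0.7157 = 60.752 kPa
FS = 46.161 / 60.752 = 0.760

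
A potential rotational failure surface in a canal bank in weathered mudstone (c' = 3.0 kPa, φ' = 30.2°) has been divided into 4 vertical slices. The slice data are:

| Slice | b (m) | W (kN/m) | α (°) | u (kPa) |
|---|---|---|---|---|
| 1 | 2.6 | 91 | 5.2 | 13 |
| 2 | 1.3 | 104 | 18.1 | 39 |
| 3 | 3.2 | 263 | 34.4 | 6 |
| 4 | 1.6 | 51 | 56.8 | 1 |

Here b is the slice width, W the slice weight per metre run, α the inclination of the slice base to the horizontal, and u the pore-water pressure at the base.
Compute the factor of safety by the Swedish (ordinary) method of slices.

FS = 0.95

Ordinary method of slices: FS = Σ[c'·Δl_i + (W_i cosα_i − u_i·Δl_i)·tanφ'] / Σ W_i sinα_i, with Δl_i = b_i / cosα_i.
Slice 1: Δl = 2.6/cos5.2° = 2.611 m; N'_1 = 91·cos5.2° − 13·2.611 = 56.7; c'Δl = 7.83; W sinα = 8.2
Slice 2: Δl = 1.3/cos18.1° = 1.368 m; N'_2 = 104·cos18.1° − 39·1.368 = 45.5; c'Δl = 4.10; W sinα = 32.3
Slice 3: Δl = 3.2/cos34.4° = 3.878 m; N'_3 = 263·cos34.4° − 6·3.878 = 193.7; c'Δl = 11.63; W sinα = 148.6
Slice 4: Δl = 1.6/cos56.8° = 2.922 m; N'_4 = 51·cos56.8° − 1·2.922 = 25.0; c'Δl = 8.77; W sinα = 42.7
Σc'Δl = 32.3 kN/m; ΣN' = 320.9 kN/m; ΣW sinα = 231.8 kN/m
Resisting = 32.3 + 320.9·tan30.2° = 32.3 + 186.8 = 219.1 kN/m
FS = 219.1 / 231.8 = 0.945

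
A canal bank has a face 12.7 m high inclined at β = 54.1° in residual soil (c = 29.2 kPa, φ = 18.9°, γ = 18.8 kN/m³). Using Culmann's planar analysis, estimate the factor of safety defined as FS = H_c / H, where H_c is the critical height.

FS = 2.05

H_c = (4c/γ) · sinβ cosφ / [1 − cos(β − φ)]
    = (4·29.2/18.8) · sin54.1°·cos18.9° / [1 − cos35.2°]
    = 6.213 · 0.7664 / 0.1829 = 26.04 m
FS = H_c / H = 26.04 / 12.7 = 2.050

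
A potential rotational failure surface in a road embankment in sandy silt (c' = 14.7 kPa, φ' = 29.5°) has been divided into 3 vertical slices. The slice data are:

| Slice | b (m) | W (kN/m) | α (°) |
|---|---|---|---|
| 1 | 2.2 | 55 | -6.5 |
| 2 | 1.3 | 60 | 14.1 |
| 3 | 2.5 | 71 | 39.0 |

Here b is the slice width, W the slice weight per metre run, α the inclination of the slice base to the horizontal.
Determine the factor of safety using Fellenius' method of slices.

Ordinary method of slices: FS = Σ[c'·Δl_i + (W_i cosα_i)·tanφ'] / Σ W_i sinα_i, with Δl_i = b_i / cosα_i.
Slice 1: Δl = 2.2/cos(-6.5°) = 2.214 m; N'_1 = 55·cos(-6.5°) = 54.6; c'Δl = 32.55; W sinα = -6.2
Slice 2: Δl = 1.3/cos14.1° = 1.340 m; N'_2 = 60·cos14.1° = 58.2; c'Δl = 19.70; W sinα = 14.6
Slice 3: Δl = 2.5/cos39.0° = 3.217 m; N'_3 = 71·cos39.0° = 55.2; c'Δl = 47.29; W sinα = 44.7
Σc'Δl = 99.5 kN/m; ΣN' = 168.0 kN/m; ΣW sinα = 53.1 kN/m
Resisting = 99.5 + 168.0·tan29.5° = 99.5 + 95.1 = 194.6 kN/m
FS = 194.6 / 53.1 = 3.667

FS = 3.67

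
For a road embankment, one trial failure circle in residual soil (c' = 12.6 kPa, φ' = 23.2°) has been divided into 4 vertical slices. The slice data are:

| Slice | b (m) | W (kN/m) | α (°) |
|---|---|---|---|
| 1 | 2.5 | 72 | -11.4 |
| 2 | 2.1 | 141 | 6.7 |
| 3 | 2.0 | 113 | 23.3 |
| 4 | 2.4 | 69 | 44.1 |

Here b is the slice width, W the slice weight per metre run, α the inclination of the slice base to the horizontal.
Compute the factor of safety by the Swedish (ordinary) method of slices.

Ordinary method of slices: FS = Σ[c'·Δl_i + (W_i cosα_i)·tanφ'] / Σ W_i sinα_i, with Δl_i = b_i / cosα_i.
Slice 1: Δl = 2.5/cos(-11.4°) = 2.550 m; N'_1 = 72·cos(-11.4°) = 70.6; c'Δl = 32.13; W sinα = -14.2
Slice 2: Δl = 2.1/cos6.7° = 2.114 m; N'_2 = 141·cos6.7° = 140.0; c'Δl = 26.64; W sinα = 16.5
Slice 3: Δl = 2.0/cos23.3° = 2.178 m; N'_3 = 113·cos23.3° = 103.8; c'Δl = 27.44; W sinα = 44.7
Slice 4: Δl = 2.4/cos44.1° = 3.342 m; N'_4 = 69·cos44.1° = 49.6; c'Δl = 42.11; W sinα = 48.0
Σc'Δl = 128.3 kN/m; ΣN' = 364.0 kN/m; ΣW sinα = 94.9 kN/m
Resisting = 128.3 + 364.0·tan23.2° = 128.3 + 156.0 = 284.3 kN/m
FS = 284.3 / 94.9 = 2.995

FS = 2.99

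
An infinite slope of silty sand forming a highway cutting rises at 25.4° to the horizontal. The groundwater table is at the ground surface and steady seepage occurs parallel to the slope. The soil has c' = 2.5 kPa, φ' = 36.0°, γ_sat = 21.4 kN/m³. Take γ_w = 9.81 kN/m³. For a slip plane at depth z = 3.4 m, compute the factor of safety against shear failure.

FS = 0.92

With seepage parallel to the slope and the water table at the surface, the effective normal stress on the slip plane uses the buoyant unit weight γ' = γ_sat − γ_w while the driving shear stress uses γ_sat:
FS = [c' + γ' z cos²β tanφ'] / [γ_sat z sinβ cosβ]
γ' = 21.4 − 9.81 = 11.59 kN/m³
Numerator = 2.5 + 11.59·3.4·cos²25.4°·tan36.0° = 2.5 + 11.59·3.4·0.8160·0.7265 = 25.863 kPa
Denominator = 21.4·3.4·sin25.4°·cos25.4° = 21.4·3.4·0.4289·0.9033 = 28.192 kPa
FS = 25.863 / 28.192 = 0.917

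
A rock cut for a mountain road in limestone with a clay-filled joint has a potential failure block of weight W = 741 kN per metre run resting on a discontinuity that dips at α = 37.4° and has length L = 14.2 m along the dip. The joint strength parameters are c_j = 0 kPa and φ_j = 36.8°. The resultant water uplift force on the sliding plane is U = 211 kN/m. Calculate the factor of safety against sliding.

FS = 0.63

Resolving the block weight along and normal to the plane and applying the Mohr–Coulomb strength on the joint:
N' = W cosα − U = 741·cos37.4° − 211 = 377.7 kN/m
Driving force T = W sinα = 741·sin37.4° = 450.1 kN/m
Resisting force R = c_j·L + N'·tanφ_j = 0·14.2 + 377.7·tan36.8° = 0.0 + 282.5 = 282.5 kN/m
FS = R / T = 282.5 / 450.1 = 0.628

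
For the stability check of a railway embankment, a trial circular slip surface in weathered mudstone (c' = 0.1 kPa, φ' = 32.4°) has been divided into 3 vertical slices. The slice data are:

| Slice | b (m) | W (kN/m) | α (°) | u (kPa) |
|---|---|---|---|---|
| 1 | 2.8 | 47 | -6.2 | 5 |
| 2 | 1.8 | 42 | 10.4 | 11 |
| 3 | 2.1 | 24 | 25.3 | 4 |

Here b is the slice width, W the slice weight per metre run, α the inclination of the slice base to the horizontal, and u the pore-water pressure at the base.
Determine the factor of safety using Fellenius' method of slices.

Ordinary method of slices: FS = Σ[c'·Δl_i + (W_i cosα_i − u_i·Δl_i)·tanφ'] / Σ W_i sinα_i, with Δl_i = b_i / cosα_i.
Slice 1: Δl = 2.8/cos(-6.2°) = 2.816 m; N'_1 = 47·cos(-6.2°) − 5·2.816 = 32.6; c'Δl = 0.28; W sinα = -5.1
Slice 2: Δl = 1.8/cos10.4° = 1.830 m; N'_2 = 42·cos10.4° − 11·1.830 = 21.2; c'Δl = 0.18; W sinα = 7.6
Slice 3: Δl = 2.1/cos25.3° = 2.323 m; N'_3 = 24·cos25.3° − 4·2.323 = 12.4; c'Δl = 0.23; W sinα = 10.3
Σc'Δl = 0.7 kN/m; ΣN' = 66.2 kN/m; ΣW sinα = 12.8 kN/m
Resisting = 0.7 + 66.2·tan32.4° = 0.7 + 42.0 = 42.7 kN/m
FS = 42.7 / 12.8 = 3.348

FS = 3.35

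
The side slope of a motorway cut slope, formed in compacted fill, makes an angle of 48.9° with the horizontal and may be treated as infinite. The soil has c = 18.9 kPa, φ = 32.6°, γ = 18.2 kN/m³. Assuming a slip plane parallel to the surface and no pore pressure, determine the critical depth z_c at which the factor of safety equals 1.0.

z_c = 4.74 m

Setting FS = 1.00 in FS = [c + γz cos²β tanφ] / [γz sinβ cosβ] and solving for z:
z = c / [γ cosβ (FS·sinβ − cosβ·tanφ)]
  = 18.9 / [18.2·cos48.9°·(1.00·sin48.9° − cos48.9°·tan32.6°)]
  = 18.9 / [18.2·0.6574·(1.00·0.7536 − 0.6574·0.6395)]
  = 18.9 / 3.9859 = 4.742 m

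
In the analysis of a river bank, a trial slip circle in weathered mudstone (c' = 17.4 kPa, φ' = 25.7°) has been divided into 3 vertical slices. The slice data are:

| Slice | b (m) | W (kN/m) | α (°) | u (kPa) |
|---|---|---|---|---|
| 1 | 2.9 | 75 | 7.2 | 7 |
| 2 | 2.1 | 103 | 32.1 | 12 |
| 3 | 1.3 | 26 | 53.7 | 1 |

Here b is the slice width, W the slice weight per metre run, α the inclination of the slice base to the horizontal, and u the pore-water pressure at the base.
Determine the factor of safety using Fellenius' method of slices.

Ordinary method of slices: FS = Σ[c'·Δl_i + (W_i cosα_i − u_i·Δl_i)·tanφ'] / Σ W_i sinα_i, with Δl_i = b_i / cosα_i.
Slice 1: Δl = 2.9/cos7.2° = 2.923 m; N'_1 = 75·cos7.2° − 7·2.923 = 53.9; c'Δl = 50.86; W sinα = 9.4
Slice 2: Δl = 2.1/cos32.1° = 2.479 m; N'_2 = 103·cos32.1° − 12·2.479 = 57.5; c'Δl = 43.13; W sinα = 54.7
Slice 3: Δl = 1.3/cos53.7° = 2.196 m; N'_3 = 26·cos53.7° − 1·2.196 = 13.2; c'Δl = 38.21; W sinα = 21.0
Σc'Δl = 132.2 kN/m; ΣN' = 124.6 kN/m; ΣW sinα = 85.1 kN/m
Resisting = 132.2 + 124.6·tan25.7° = 132.2 + 60.0 = 192.2 kN/m
FS = 192.2 / 85.1 = 2.259

FS = 2.26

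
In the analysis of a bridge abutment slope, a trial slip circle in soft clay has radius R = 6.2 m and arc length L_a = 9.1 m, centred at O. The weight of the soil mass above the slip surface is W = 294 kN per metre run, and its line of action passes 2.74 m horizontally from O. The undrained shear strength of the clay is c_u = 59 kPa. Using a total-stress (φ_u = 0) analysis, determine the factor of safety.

Taking moments about the centre O, the resisting moment is provided by the undrained shear strength acting along the arc:
M_R = c_u·L_a·R = 59·9.10·6.2 = 3328.8 kN·m/m
M_D = W·d = 294·2.74 = 805.6 kN·m/m
FS = M_R / M_D = 3328.8 / 805.6 = 4.132

FS = 4.13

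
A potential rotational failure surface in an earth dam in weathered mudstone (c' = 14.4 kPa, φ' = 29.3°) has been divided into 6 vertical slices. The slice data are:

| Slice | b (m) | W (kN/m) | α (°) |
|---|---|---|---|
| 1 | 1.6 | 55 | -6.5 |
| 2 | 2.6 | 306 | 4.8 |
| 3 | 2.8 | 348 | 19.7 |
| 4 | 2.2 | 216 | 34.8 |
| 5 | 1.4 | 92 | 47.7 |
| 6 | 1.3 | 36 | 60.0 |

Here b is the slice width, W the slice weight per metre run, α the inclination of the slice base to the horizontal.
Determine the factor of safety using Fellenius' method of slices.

Ordinary method of slices: FS = Σ[c'·Δl_i + (W_i cosα_i)·tanφ'] / Σ W_i sinα_i, with Δl_i = b_i / cosα_i.
Slice 1: Δl = 1.6/cos(-6.5°) = 1.610 m; N'_1 = 55·cos(-6.5°) = 54.6; c'Δl = 23.19; W sinα = -6.2
Slice 2: Δl = 2.6/cos4.8° = 2.609 m; N'_2 = 306·cos4.8° = 304.9; c'Δl = 37.57; W sinα = 25.6
Slice 3: Δl = 2.8/cos19.7° = 2.974 m; N'_3 = 348·cos19.7° = 327.6; c'Δl = 42.83; W sinα = 117.3
Slice 4: Δl = 2.2/cos34.8° = 2.679 m; N'_4 = 216·cos34.8° = 177.4; c'Δl = 38.58; W sinα = 123.3
Slice 5: Δl = 1.4/cos47.7° = 2.080 m; N'_5 = 92·cos47.7° = 61.9; c'Δl = 29.95; W sinα = 68.0
Slice 6: Δl = 1.3/cos60.0° = 2.600 m; N'_6 = 36·cos60.0° = 18.0; c'Δl = 37.44; W sinα = 31.2
Σc'Δl = 209.6 kN/m; ΣN' = 944.5 kN/m; ΣW sinα = 359.2 kN/m
Resisting = 209.6 + 944.5·tan29.3° = 209.6 + 530.0 = 739.6 kN/m
FS = 739.6 / 359.2 = 2.059

FS = 2.06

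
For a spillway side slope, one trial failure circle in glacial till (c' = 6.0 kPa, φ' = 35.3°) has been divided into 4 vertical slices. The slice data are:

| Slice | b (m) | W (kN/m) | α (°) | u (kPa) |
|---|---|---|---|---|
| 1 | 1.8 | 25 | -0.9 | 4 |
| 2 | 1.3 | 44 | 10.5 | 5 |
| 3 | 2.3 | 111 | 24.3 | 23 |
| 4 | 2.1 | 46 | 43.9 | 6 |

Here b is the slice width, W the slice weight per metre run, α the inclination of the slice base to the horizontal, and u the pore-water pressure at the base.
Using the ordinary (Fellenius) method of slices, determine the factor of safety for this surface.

FS = 1.54

Ordinary method of slices: FS = Σ[c'·Δl_i + (W_i cosα_i − u_i·Δl_i)·tanφ'] / Σ W_i sinα_i, with Δl_i = b_i / cosα_i.
Slice 1: Δl = 1.8/cos(-0.9°) = 1.800 m; N'_1 = 25·cos(-0.9°) − 4·1.800 = 17.8; c'Δl = 10.80; W sinα = -0.4
Slice 2: Δl = 1.3/cos10.5° = 1.322 m; N'_2 = 44·cos10.5° − 5·1.322 = 36.7; c'Δl = 7.93; W sinα = 8.0
Slice 3: Δl = 2.3/cos24.3° = 2.524 m; N'_3 = 111·cos24.3° − 23·2.524 = 43.1; c'Δl = 15.14; W sinα = 45.7
Slice 4: Δl = 2.1/cos43.9° = 2.914 m; N'_4 = 46·cos43.9° − 6·2.914 = 15.7; c'Δl = 17.49; W sinα = 31.9
Σc'Δl = 51.4 kN/m; ΣN' = 113.2 kN/m; ΣW sinα = 85.2 kN/m
Resisting = 51.4 + 113.2·tan35.3° = 51.4 + 80.2 = 131.5 kN/m
FS = 131.5 / 85.2 = 1.544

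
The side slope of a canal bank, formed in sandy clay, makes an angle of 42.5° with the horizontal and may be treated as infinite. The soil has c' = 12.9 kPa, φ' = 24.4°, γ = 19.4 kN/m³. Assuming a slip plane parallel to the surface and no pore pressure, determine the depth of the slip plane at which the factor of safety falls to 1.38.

z = 1.51 m

Setting FS = 1.38 in FS = [c' + γz cos²β tanφ'] / [γz sinβ cosβ] and solving for z:
z = c' / [γ cosβ (FS·sinβ − cosβ·tanφ')]
  = 12.9 / [19.4·cos42.5°·(1.38·sin42.5° − cos42.5°·tan24.4°)]
  = 12.9 / [19.4·0.7373·(1.38·0.6756 − 0.7373·0.4536)]
  = 12.9 / 8.5515 = 1.509 m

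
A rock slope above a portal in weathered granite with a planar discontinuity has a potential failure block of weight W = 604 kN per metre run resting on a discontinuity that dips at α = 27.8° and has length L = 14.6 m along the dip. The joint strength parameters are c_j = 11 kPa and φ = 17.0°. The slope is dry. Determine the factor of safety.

FS = 1.15

Resolving the block weight along and normal to the plane and applying the Mohr–Coulomb strength on the joint:
N' = W cosα = 604·cos27.8° = 534.3 kN/m
Driving force T = W sinα = 604·sin27.8° = 281.7 kN/m
Resisting force R = c_j·L + N'·tanφ = 11·14.6 + 534.3·tan17.0° = 160.6 + 163.3 = 323.9 kN/m
FS = R / T = 323.9 / 281.7 = 1.150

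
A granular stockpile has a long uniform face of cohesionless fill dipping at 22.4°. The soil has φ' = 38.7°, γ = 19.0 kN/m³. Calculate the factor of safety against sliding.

For a dry cohesionless infinite slope the factor of safety is FS = tanφ' / tanβ.
FS = tan38.7° / tan22.4° = 0.8012 / 0.4122 = 1.944

FS = 1.94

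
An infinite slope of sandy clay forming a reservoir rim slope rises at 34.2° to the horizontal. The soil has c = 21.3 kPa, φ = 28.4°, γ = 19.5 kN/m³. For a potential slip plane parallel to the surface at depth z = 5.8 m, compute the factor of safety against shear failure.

FS = 1.20

For an infinite slope with a slip plane parallel to the surface (no pore pressure): FS = [c + γz cos²β tanφ] / [γz sinβ cosβ].
γz = 19.5·5.8 = 113.10 kN/m²
Numerator = 21.3 + 113.10·cos²34.2°·tan28.4° = 21.3 + 113.10·0.6841·0.5407 = 63.132 kPa
Denominator = 113.10·sin34.2°·cos34.2° = 113.10·0.5621·0.8271 = 52.579 kPa
FS = 63.132 / 52.579 = 1.201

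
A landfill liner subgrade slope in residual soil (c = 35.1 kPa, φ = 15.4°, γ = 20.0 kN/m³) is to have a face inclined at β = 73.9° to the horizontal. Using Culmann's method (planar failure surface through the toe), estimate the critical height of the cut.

H_c = 13.62 m

Culmann's analysis gives the critical failure plane at α_cr = (β + φ)/2 = (73.9 + 15.4)/2 = 44.7°, and the critical height
H_c = (4c/γ) · sinβ cosφ / [1 − cos(β − φ)]
    = (4·35.1/20.0) · sin73.9°·cos15.4° / [1 − cos(58.5°)]
    = 7.020 · 0.9608·0.9641 / [1 − 0.5225]
    = 7.020 · 0.9263 / 0.4775
    = 13.62 m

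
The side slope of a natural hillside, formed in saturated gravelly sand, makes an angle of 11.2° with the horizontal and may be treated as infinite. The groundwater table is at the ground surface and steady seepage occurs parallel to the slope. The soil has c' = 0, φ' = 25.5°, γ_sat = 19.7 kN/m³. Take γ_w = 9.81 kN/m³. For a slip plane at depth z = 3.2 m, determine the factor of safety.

With seepage parallel to the slope and the water table at the surface, the effective normal stress on the slip plane uses the buoyant unit weight γ' = γ_sat − γ_w while the driving shear stress uses γ_sat:
FS = [c' + γ' z cos²β tanφ'] / [γ_sat z sinβ cosβ]
(For c' = 0 this reduces to FS = (γ'/γ_sat)·tanφ'/tanβ.)
γ' = 19.7 − 9.81 = 9.89 kN/m³
Numerator = 0.0 + 9.89·3.2·cos²11.2°·tan25.5° = 0.0 + 9.89·3.2·0.9623·0.4770 = 14.526 kPa
Denominator = 19.7·3.2·sin11.2°·cos11.2° = 19.7·3.2·0.1942·0.9810 = 12.011 kPa
FS = 14.526 / 12.011 = 1.209

FS = 1.21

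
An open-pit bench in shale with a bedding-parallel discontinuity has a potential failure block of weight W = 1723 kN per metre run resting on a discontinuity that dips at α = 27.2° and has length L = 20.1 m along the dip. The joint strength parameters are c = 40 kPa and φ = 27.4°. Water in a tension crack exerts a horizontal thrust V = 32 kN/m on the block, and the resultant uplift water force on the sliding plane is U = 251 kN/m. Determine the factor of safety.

FS = 1.79

Resolving the block weight along and normal to the plane and applying the Mohr–Coulomb strength on the joint:
N' = W cosα − U − V sinα = 1723·cos27.2° − 251 − 32·sin27.2° = 1266.8 kN/m
Driving force T = W sinα + V cosα = 1723·sin27.2° + 32·cos27.2° = 816.0 kN/m
Resisting force R = c·L + N'·tanφ = 40·20.1 + 1266.8·tan27.4° = 804.0 + 656.7 = 1460.7 kN/m
FS = R / T = 1460.7 / 816.0 = 1.790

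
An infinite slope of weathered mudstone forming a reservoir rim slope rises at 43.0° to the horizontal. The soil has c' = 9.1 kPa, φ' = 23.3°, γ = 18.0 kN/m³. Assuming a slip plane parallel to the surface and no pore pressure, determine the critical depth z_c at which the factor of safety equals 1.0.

z_c = 1.88 m

Setting FS = 1.00 in FS = [c' + γz cos²β tanφ'] / [γz sinβ cosβ] and solving for z:
z = c' / [γ cosβ (FS·sinβ − cosβ·tanφ')]
  = 9.1 / [18.0·cos43.0°·(1.00·sin43.0° − cos43.0°·tan23.3°)]
  = 9.1 / [18.0·0.7314·(1.00·0.6820 − 0.7314·0.4307)]
  = 9.1 / 4.8317 = 1.883 m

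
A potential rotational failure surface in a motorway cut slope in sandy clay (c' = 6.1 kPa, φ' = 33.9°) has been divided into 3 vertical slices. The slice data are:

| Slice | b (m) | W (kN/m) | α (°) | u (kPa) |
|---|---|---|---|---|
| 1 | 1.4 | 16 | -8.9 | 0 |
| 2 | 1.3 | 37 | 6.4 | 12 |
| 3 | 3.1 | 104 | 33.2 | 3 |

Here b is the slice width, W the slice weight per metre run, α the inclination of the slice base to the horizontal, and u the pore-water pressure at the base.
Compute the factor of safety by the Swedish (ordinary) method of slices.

Ordinary method of slices: FS = Σ[c'·Δl_i + (W_i cosα_i − u_i·Δl_i)·tanφ'] / Σ W_i sinα_i, with Δl_i = b_i / cosα_i.
Slice 1: Δl = 1.4/cos(-8.9°) = 1.417 m; N'_1 = 16·cos(-8.9°) − 0·1.417 = 15.8; c'Δl = 8.64; W sinα = -2.5
Slice 2: Δl = 1.3/cos6.4° = 1.308 m; N'_2 = 37·cos6.4° − 12·1.308 = 21.1; c'Δl = 7.98; W sinα = 4.1
Slice 3: Δl = 3.1/cos33.2° = 3.705 m; N'_3 = 104·cos33.2° − 3·3.705 = 75.9; c'Δl = 22.60; W sinα = 56.9
Σc'Δl = 39.2 kN/m; ΣN' = 112.8 kN/m; ΣW sinα = 58.6 kN/m
Resisting = 39.2 + 112.8·tan33.9° = 39.2 + 75.8 = 115.0 kN/m
FS = 115.0 / 58.6 = 1.963

FS = 1.96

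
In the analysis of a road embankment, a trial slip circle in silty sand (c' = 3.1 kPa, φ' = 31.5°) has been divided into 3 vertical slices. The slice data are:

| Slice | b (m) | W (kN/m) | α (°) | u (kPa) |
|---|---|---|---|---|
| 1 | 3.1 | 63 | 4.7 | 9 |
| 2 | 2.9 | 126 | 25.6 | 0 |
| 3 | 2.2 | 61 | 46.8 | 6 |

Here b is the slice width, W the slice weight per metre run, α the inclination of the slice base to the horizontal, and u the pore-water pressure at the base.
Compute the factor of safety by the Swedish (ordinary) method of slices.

Ordinary method of slices: FS = Σ[c'·Δl_i + (W_i cosα_i − u_i·Δl_i)·tanφ'] / Σ W_i sinα_i, with Δl_i = b_i / cosα_i.
Slice 1: Δl = 3.1/cos4.7° = 3.110 m; N'_1 = 63·cos4.7° − 9·3.110 = 34.8; c'Δl = 9.64; W sinα = 5.2
Slice 2: Δl = 2.9/cos25.6° = 3.216 m; N'_2 = 126·cos25.6° − 0·3.216 = 113.6; c'Δl = 9.97; W sinα = 54.4
Slice 3: Δl = 2.2/cos46.8° = 3.214 m; N'_3 = 61·cos46.8° − 6·3.214 = 22.5; c'Δl = 9.96; W sinα = 44.5
Σc'Δl = 29.6 kN/m; ΣN' = 170.9 kN/m; ΣW sinα = 104.1 kN/m
Resisting = 29.6 + 170.9·tan31.5° = 29.6 + 104.7 = 134.3 kN/m
FS = 134.3 / 104.1 = 1.290

FS = 1.29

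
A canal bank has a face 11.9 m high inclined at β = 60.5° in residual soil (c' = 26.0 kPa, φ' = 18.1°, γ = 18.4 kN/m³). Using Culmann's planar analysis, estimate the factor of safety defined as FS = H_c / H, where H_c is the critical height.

H_c = (4c'/γ) · sinβ cosφ' / [1 − cos(β − φ')]
    = (4·26.0/18.4) · sin60.5°·cos18.1° / [1 − cos42.4°]
    = 5.652 · 0.8273 / 0.2615 = 17.88 m
FS = H_c / H = 17.88 / 11.9 = 1.502

FS = 1.50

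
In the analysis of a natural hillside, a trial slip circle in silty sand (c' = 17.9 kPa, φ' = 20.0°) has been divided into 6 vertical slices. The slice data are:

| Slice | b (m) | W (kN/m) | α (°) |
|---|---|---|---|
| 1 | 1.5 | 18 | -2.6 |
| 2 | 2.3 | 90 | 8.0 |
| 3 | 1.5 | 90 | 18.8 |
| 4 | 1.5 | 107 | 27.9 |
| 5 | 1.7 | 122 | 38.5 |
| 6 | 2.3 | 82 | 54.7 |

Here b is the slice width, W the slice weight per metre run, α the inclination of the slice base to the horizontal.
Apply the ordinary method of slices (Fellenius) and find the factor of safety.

Ordinary method of slices: FS = Σ[c'·Δl_i + (W_i cosα_i)·tanφ'] / Σ W_i sinα_i, with Δl_i = b_i / cosα_i.
Slice 1: Δl = 1.5/cos(-2.6°) = 1.502 m; N'_1 = 18·cos(-2.6°) = 18.0; c'Δl = 26.88; W sinα = -0.8
Slice 2: Δl = 2.3/cos8.0° = 2.323 m; N'_2 = 90·cos8.0° = 89.1; c'Δl = 41.57; W sinα = 12.5
Slice 3: Δl = 1.5/cos18.8° = 1.585 m; N'_3 = 90·cos18.8° = 85.2; c'Δl = 28.36; W sinα = 29.0
Slice 4: Δl = 1.5/cos27.9° = 1.697 m; N'_4 = 107·cos27.9° = 94.6; c'Δl = 30.38; W sinα = 50.1
Slice 5: Δl = 1.7/cos38.5° = 2.172 m; N'_5 = 122·cos38.5° = 95.5; c'Δl = 38.88; W sinα = 75.9
Slice 6: Δl = 2.3/cos54.7° = 3.980 m; N'_6 = 82·cos54.7° = 47.4; c'Δl = 71.25; W sinα = 66.9
Σc'Δl = 237.3 kN/m; ΣN' = 429.7 kN/m; ΣW sinα = 233.7 kN/m
Resisting = 237.3 + 429.7·tan20.0° = 237.3 + 156.4 = 393.7 kN/m
FS = 393.7 / 233.7 = 1.685

FS = 1.69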